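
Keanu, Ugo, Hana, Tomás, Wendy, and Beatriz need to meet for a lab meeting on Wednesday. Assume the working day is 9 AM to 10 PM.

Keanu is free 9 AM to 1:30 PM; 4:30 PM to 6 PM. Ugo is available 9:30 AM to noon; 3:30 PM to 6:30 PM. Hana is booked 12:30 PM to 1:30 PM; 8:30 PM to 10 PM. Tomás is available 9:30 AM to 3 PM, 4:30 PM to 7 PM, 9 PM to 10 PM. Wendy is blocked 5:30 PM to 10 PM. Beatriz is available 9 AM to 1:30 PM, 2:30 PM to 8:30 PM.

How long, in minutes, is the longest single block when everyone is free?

150

Keanu free: 09:00-13:30, 16:30-18:00.
Ugo free: 09:30-12:00, 15:30-18:30.
Hana free: 09:00-12:30, 13:30-20:30 (invert busy blocks within the working day).
Tomás free: 09:30-15:00, 16:30-19:00, 21:00-22:00.
Wendy free: 09:00-17:30 (invert busy blocks within the working day).
Beatriz free: 09:00-13:30, 14:30-20:30.
Keanu ∩ Ugo: 09:30-12:00, 16:30-18:00.
Keanu ∩ Ugo ∩ Hana: 09:30-12:00, 16:30-18:00.
Keanu ∩ Ugo ∩ Hana ∩ Tomás: 09:30-12:00, 16:30-18:00.
Keanu ∩ Ugo ∩ Hana ∩ Tomás ∩ Wendy: 09:30-12:00, 16:30-17:30.
Keanu ∩ Ugo ∩ Hana ∩ Tomás ∩ Wendy ∩ Beatriz: 09:30-12:00, 16:30-17:30.
The longest is 09:30-12:00 at 150 minutes.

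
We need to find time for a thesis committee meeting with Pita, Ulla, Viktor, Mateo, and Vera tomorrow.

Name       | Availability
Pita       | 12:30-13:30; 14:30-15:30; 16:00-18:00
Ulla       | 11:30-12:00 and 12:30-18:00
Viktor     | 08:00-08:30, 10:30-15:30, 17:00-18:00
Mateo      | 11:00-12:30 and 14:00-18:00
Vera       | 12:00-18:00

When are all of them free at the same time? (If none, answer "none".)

Pita ∩ Ulla: 12:30-13:30, 14:30-15:30, 16:00-18:00.
Pita ∩ Ulla ∩ Viktor: 12:30-13:30, 14:30-15:30, 17:00-18:00.
Pita ∩ Ulla ∩ Viktor ∩ Mateo: 14:30-15:30, 17:00-18:00.
Pita ∩ Ulla ∩ Viktor ∩ Mateo ∩ Vera: 14:30-15:30, 17:00-18:00.

14:30-15:30, 17:00-18:00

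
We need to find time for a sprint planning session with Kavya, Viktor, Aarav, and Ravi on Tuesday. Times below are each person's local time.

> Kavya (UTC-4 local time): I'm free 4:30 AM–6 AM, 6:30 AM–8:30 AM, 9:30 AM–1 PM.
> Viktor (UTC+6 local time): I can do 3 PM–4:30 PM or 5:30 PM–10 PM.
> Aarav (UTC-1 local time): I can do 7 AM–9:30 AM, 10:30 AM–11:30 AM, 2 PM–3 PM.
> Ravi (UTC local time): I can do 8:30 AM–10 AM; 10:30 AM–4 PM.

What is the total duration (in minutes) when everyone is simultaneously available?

180

Kavya in UTC: 08:30-10:00, 10:30-12:30, 13:30-17:00 (add 4h to convert from UTC-4).
Viktor in UTC: 09:00-10:30, 11:30-16:00 (subtract 6h to convert from UTC+6).
Aarav in UTC: 08:00-10:30, 11:30-12:30, 15:00-16:00 (add 1h to convert from UTC-1).
Ravi in UTC: 08:30-10:00, 10:30-16:00.
Kavya ∩ Viktor: 09:00-10:00, 11:30-12:30, 13:30-16:00.
Kavya ∩ Viktor ∩ Aarav: 09:00-10:00, 11:30-12:30, 15:00-16:00.
Kavya ∩ Viktor ∩ Aarav ∩ Ravi: 09:00-10:00, 11:30-12:30, 15:00-16:00.
So the common availability across everyone is 09:00-10:00, 11:30-12:30, 15:00-16:00.
Summing the common windows: 60 + 60 + 60 = 180 minutes.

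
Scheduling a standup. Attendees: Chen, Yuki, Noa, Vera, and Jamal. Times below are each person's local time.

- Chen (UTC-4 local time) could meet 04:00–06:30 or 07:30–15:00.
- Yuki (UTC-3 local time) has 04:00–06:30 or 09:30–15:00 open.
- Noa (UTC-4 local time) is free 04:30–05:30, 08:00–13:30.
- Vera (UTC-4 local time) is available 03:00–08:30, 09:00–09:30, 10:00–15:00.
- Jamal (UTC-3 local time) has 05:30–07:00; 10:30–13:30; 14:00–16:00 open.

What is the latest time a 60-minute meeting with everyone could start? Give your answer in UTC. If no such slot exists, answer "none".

15:30

Chen in UTC: 08:00-10:30, 11:30-19:00 (add 4h to convert from UTC-4).
Yuki in UTC: 07:00-09:30, 12:30-18:00 (add 3h to convert from UTC-3).
Noa in UTC: 08:30-09:30, 12:00-17:30 (add 4h to convert from UTC-4).
Vera in UTC: 07:00-12:30, 13:00-13:30, 14:00-19:00 (add 4h to convert from UTC-4).
Jamal in UTC: 08:30-10:00, 13:30-16:30, 17:00-19:00 (add 3h to convert from UTC-3).
Chen ∩ Yuki: 08:00-09:30, 12:30-18:00.
Chen ∩ Yuki ∩ Noa: 08:30-09:30, 12:30-17:30.
Chen ∩ Yuki ∩ Noa ∩ Vera: 08:30-09:30, 13:00-13:30, 14:00-17:30.
Chen ∩ Yuki ∩ Noa ∩ Vera ∩ Jamal: 08:30-09:30, 14:00-16:30, 17:00-17:30.
The last common window of at least 60 minutes is 14:00-16:30; a 60-minute meeting can start as late as 15:30 and still end by 16:30.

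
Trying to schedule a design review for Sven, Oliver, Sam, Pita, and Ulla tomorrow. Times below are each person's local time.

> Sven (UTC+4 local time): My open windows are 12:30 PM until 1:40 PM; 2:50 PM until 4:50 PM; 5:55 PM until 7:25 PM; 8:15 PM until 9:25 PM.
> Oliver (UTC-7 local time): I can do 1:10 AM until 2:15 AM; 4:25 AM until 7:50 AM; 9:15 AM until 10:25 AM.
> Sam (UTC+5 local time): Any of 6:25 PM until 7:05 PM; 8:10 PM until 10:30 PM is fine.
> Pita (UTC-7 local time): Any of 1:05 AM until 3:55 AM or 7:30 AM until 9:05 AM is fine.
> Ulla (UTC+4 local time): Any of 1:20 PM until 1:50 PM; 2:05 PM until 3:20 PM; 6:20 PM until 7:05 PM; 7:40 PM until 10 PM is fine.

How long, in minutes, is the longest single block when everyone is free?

0

Sven in UTC: 08:30-09:40, 10:50-12:50, 13:55-15:25, 16:15-17:25 (subtract 4h to convert from UTC+4).
Oliver in UTC: 08:10-09:15, 11:25-14:50, 16:15-17:25 (add 7h to convert from UTC-7).
Sam in UTC: 13:25-14:05, 15:10-17:30 (subtract 5h to convert from UTC+5).
Pita in UTC: 08:05-10:55, 14:30-16:05 (add 7h to convert from UTC-7).
Ulla in UTC: 09:20-09:50, 10:05-11:20, 14:20-15:05, 15:40-18:00 (subtract 4h to convert from UTC+4).
Sven ∩ Oliver: 08:30-09:15, 11:25-12:50, 13:55-14:50, 16:15-17:25.
Sven ∩ Oliver ∩ Sam: 13:55-14:05, 16:15-17:25.
Sven ∩ Oliver ∩ Sam ∩ Pita: ∅.
Sven ∩ Oliver ∩ Sam ∩ Pita ∩ Ulla: ∅.
There is no time when everyone is free.
No common window exists, so the longest block is 0 minutes.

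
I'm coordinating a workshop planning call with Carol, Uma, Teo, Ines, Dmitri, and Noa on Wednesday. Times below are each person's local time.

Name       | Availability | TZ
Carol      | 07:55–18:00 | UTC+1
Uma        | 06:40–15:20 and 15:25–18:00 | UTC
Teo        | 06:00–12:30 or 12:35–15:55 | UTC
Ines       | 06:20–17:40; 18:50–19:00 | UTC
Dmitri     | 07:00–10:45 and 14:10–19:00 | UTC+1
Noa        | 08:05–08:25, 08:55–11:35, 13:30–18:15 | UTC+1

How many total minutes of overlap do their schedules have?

290

Carol in UTC: 06:55-17:00 (subtract 1h to convert from UTC+1).
Uma in UTC: 06:40-15:20, 15:25-18:00.
Teo in UTC: 06:00-12:30, 12:35-15:55.
Ines in UTC: 06:20-17:40, 18:50-19:00.
Dmitri in UTC: 06:00-09:45, 13:10-18:00 (subtract 1h to convert from UTC+1).
Noa in UTC: 07:05-07:25, 07:55-10:35, 12:30-17:15 (subtract 1h to convert from UTC+1).
Carol ∩ Uma: 06:55-15:20, 15:25-17:00.
Carol ∩ Uma ∩ Teo: 06:55-12:30, 12:35-15:20, 15:25-15:55.
Carol ∩ Uma ∩ Teo ∩ Ines: 06:55-12:30, 12:35-15:20, 15:25-15:55.
Carol ∩ Uma ∩ Teo ∩ Ines ∩ Dmitri: 06:55-09:45, 13:10-15:20, 15:25-15:55.
Carol ∩ Uma ∩ Teo ∩ Ines ∩ Dmitri ∩ Noa: 07:05-07:25, 07:55-09:45, 13:10-15:20, 15:25-15:55.
Summing the common windows: 20 + 110 + 130 + 30 = 290 minutes.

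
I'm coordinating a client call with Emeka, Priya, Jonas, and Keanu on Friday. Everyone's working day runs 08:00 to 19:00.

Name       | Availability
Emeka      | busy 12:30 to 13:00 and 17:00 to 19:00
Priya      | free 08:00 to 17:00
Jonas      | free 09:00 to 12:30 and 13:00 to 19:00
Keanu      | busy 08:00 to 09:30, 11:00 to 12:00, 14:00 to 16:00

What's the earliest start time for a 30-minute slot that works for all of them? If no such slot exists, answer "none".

Emeka free: 08:00-12:30, 13:00-17:00 (invert busy blocks within the working day).
Priya free: 08:00-17:00.
Jonas free: 09:00-12:30, 13:00-19:00.
Keanu free: 09:30-11:00, 12:00-14:00, 16:00-19:00 (invert busy blocks within the working day).
Emeka ∩ Priya: 08:00-12:30, 13:00-17:00.
Emeka ∩ Priya ∩ Jonas: 09:00-12:30, 13:00-17:00.
Emeka ∩ Priya ∩ Jonas ∩ Keanu: 09:30-11:00, 12:00-12:30, 13:00-14:00, 16:00-17:00.
So the common availability across everyone is 09:30-11:00, 12:00-12:30, 13:00-14:00, 16:00-17:00.
The first common window of at least 30 minutes is 09:30-11:00, so the earliest start is 09:30.

09:30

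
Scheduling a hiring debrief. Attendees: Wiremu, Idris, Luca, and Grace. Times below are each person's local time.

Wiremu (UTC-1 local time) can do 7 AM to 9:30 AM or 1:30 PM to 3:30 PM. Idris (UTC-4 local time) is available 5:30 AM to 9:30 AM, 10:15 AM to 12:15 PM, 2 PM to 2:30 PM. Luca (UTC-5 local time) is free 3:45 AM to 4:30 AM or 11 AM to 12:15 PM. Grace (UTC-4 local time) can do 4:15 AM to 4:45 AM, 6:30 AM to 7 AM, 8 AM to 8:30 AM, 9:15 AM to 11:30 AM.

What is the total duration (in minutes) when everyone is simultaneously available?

0

Wiremu in UTC: 08:00-10:30, 14:30-16:30 (add 1h to convert from UTC-1).
Idris in UTC: 09:30-13:30, 14:15-16:15, 18:00-18:30 (add 4h to convert from UTC-4).
Luca in UTC: 08:45-09:30, 16:00-17:15 (add 5h to convert from UTC-5).
Grace in UTC: 08:15-08:45, 10:30-11:00, 12:00-12:30, 13:15-15:30 (add 4h to convert from UTC-4).
Wiremu ∩ Idris: 09:30-10:30, 14:30-16:15.
Wiremu ∩ Idris ∩ Luca: 16:00-16:15.
Wiremu ∩ Idris ∩ Luca ∩ Grace: ∅.
There is no time when everyone is free.
There is no common window, so the total is 0 minutes.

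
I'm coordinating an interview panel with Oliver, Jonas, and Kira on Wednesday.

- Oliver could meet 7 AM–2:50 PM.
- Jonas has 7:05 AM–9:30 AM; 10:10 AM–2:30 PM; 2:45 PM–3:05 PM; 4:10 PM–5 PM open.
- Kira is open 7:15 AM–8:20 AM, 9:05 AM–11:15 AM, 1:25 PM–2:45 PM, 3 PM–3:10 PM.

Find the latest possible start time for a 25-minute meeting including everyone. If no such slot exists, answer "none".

Oliver ∩ Jonas: 07:05-09:30, 10:10-14:30, 14:45-14:50.
Oliver ∩ Jonas ∩ Kira: 07:15-08:20, 09:05-09:30, 10:10-11:15, 13:25-14:30.
Those are the intersection windows.
The last common window of at least 25 minutes is 13:25-14:30; a 25-minute meeting can start as late as 14:05 and still end by 14:30.

14:05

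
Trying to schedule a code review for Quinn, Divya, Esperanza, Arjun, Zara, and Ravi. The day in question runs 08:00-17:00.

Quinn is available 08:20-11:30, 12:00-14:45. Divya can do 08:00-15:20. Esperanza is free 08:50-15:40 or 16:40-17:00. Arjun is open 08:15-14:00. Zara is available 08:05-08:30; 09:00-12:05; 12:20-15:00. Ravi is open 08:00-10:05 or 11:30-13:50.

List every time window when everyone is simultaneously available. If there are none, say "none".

09:00-10:05, 12:00-12:05, 12:20-13:50

Quinn ∩ Divya: 08:20-11:30, 12:00-14:45.
Quinn ∩ Divya ∩ Esperanza: 08:50-11:30, 12:00-14:45.
Quinn ∩ Divya ∩ Esperanza ∩ Arjun: 08:50-11:30, 12:00-14:00.
Quinn ∩ Divya ∩ Esperanza ∩ Arjun ∩ Zara: 09:00-11:30, 12:00-12:05, 12:20-14:00.
Quinn ∩ Divya ∩ Esperanza ∩ Arjun ∩ Zara ∩ Ravi: 09:00-10:05, 12:00-12:05, 12:20-13:50.
So the common availability across everyone is 09:00-10:05, 12:00-12:05, 12:20-13:50.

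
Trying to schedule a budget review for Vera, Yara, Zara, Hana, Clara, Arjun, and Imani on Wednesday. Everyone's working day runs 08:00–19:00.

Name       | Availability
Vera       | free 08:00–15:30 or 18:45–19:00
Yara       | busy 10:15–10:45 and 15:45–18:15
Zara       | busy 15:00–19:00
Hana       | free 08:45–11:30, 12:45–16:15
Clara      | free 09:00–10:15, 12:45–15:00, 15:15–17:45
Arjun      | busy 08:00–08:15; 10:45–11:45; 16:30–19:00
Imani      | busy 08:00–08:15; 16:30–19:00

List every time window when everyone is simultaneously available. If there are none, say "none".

Vera free: 08:00-15:30, 18:45-19:00.
Yara free: 08:00-10:15, 10:45-15:45, 18:15-19:00 (invert busy blocks within the working day).
Zara free: 08:00-15:00 (invert busy blocks within the working day).
Hana free: 08:45-11:30, 12:45-16:15.
Clara free: 09:00-10:15, 12:45-15:00, 15:15-17:45.
Arjun free: 08:15-10:45, 11:45-16:30 (invert busy blocks within the working day).
Imani free: 08:15-16:30 (invert busy blocks within the working day).
Vera ∩ Yara: 08:00-10:15, 10:45-15:30, 18:45-19:00.
Vera ∩ Yara ∩ Zara: 08:00-10:15, 10:45-15:00.
Vera ∩ Yara ∩ Zara ∩ Hana: 08:45-10:15, 10:45-11:30, 12:45-15:00.
Vera ∩ Yara ∩ Zara ∩ Hana ∩ Clara: 09:00-10:15, 12:45-15:00.
Vera ∩ Yara ∩ Zara ∩ Hana ∩ Clara ∩ Arjun: 09:00-10:15, 12:45-15:00.
Vera ∩ Yara ∩ Zara ∩ Hana ∩ Clara ∩ Arjun ∩ Imani: 09:00-10:15, 12:45-15:00.
Those are the intersection windows.

09:00-10:15, 12:45-15:00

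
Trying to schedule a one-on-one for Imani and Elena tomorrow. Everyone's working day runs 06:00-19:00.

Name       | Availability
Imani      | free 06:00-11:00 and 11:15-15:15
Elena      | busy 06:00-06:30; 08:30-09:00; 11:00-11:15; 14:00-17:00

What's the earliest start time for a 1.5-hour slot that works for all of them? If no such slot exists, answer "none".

Imani free: 06:00-11:00, 11:15-15:15.
Elena free: 06:30-08:30, 09:00-11:00, 11:15-14:00, 17:00-19:00 (invert busy blocks within the working day).
Imani ∩ Elena: 06:30-08:30, 09:00-11:00, 11:15-14:00.
The first common window of at least 90 minutes is 06:30-08:30, so the earliest start is 06:30.

06:30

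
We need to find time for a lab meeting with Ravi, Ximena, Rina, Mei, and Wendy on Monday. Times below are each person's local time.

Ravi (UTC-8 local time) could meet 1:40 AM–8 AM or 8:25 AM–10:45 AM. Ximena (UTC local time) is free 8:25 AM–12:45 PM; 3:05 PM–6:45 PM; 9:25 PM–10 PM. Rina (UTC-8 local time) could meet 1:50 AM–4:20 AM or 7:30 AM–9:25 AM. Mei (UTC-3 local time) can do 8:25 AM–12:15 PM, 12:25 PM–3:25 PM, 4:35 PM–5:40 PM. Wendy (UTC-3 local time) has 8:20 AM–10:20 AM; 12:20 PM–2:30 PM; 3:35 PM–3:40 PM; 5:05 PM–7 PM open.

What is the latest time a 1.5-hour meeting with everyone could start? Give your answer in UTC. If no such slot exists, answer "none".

none

Ravi in UTC: 09:40-16:00, 16:25-18:45 (add 8h to convert from UTC-8).
Ximena in UTC: 08:25-12:45, 15:05-18:45, 21:25-22:00.
Rina in UTC: 09:50-12:20, 15:30-17:25 (add 8h to convert from UTC-8).
Mei in UTC: 11:25-15:15, 15:25-18:25, 19:35-20:40 (add 3h to convert from UTC-3).
Wendy in UTC: 11:20-13:20, 15:20-17:30, 18:35-18:40, 20:05-22:00 (add 3h to convert from UTC-3).
Ravi ∩ Ximena: 09:40-12:45, 15:05-16:00, 16:25-18:45.
Ravi ∩ Ximena ∩ Rina: 09:50-12:20, 15:30-16:00, 16:25-17:25.
Ravi ∩ Ximena ∩ Rina ∩ Mei: 11:25-12:20, 15:30-16:00, 16:25-17:25.
Ravi ∩ Ximena ∩ Rina ∩ Mei ∩ Wendy: 11:25-12:20, 15:30-16:00, 16:25-17:25.
Those are the intersection windows.
No common window is at least 90 minutes long.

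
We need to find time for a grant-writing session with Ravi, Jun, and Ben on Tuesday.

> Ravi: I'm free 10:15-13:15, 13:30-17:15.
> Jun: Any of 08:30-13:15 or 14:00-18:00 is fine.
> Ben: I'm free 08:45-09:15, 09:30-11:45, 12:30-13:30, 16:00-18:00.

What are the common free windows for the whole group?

10:15-11:45, 12:30-13:15, 16:00-17:15

Ravi ∩ Jun: 10:15-13:15, 14:00-17:15.
Ravi ∩ Jun ∩ Ben: 10:15-11:45, 12:30-13:15, 16:00-17:15.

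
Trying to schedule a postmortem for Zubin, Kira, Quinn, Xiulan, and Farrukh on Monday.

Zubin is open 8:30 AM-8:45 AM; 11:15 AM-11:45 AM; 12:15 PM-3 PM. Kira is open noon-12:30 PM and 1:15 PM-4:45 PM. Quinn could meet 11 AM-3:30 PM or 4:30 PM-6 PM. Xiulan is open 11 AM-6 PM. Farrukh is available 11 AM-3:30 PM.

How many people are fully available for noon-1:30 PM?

Quinn, Xiulan, and Farrukh can make the full 12:00-13:30 slot — that's 3.

3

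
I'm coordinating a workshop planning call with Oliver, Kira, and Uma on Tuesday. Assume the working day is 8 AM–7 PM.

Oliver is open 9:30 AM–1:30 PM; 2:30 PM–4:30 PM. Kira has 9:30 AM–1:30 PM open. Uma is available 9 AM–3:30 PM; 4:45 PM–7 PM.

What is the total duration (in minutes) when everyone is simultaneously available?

240

Oliver ∩ Kira: 09:30-13:30.
Oliver ∩ Kira ∩ Uma: 09:30-13:30.
Those are the intersection windows.
That's a single block of 240 minutes.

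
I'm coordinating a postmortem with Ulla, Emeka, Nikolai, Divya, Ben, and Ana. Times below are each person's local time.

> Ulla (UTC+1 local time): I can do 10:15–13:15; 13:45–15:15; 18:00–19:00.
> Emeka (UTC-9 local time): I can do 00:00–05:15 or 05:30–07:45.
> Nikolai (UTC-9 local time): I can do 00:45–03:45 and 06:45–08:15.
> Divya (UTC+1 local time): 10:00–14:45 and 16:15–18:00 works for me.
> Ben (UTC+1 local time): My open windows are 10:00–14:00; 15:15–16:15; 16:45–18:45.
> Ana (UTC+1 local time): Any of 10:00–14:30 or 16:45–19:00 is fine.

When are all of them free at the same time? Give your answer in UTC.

Ulla in UTC: 09:15-12:15, 12:45-14:15, 17:00-18:00 (subtract 1h to convert from UTC+1).
Emeka in UTC: 09:00-14:15, 14:30-16:45 (add 9h to convert from UTC-9).
Nikolai in UTC: 09:45-12:45, 15:45-17:15 (add 9h to convert from UTC-9).
Divya in UTC: 09:00-13:45, 15:15-17:00 (subtract 1h to convert from UTC+1).
Ben in UTC: 09:00-13:00, 14:15-15:15, 15:45-17:45 (subtract 1h to convert from UTC+1).
Ana in UTC: 09:00-13:30, 15:45-18:00 (subtract 1h to convert from UTC+1).
Ulla ∩ Emeka: 09:15-12:15, 12:45-14:15.
Ulla ∩ Emeka ∩ Nikolai: 09:45-12:15.
Ulla ∩ Emeka ∩ Nikolai ∩ Divya: 09:45-12:15.
Ulla ∩ Emeka ∩ Nikolai ∩ Divya ∩ Ben: 09:45-12:15.
Ulla ∩ Emeka ∩ Nikolai ∩ Divya ∩ Ben ∩ Ana: 09:45-12:15.

09:45-12:15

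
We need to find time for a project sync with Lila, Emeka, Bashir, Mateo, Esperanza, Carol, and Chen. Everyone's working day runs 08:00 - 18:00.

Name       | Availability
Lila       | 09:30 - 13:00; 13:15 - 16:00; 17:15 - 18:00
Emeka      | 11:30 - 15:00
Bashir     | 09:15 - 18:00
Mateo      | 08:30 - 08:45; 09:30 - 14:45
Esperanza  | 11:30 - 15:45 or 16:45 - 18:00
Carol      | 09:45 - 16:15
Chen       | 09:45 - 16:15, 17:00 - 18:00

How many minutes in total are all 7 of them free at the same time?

180

Lila ∩ Emeka: 11:30-13:00, 13:15-15:00.
Lila ∩ Emeka ∩ Bashir: 11:30-13:00, 13:15-15:00.
Lila ∩ Emeka ∩ Bashir ∩ Mateo: 11:30-13:00, 13:15-14:45.
Lila ∩ Emeka ∩ Bashir ∩ Mateo ∩ Esperanza: 11:30-13:00, 13:15-14:45.
Lila ∩ Emeka ∩ Bashir ∩ Mateo ∩ Esperanza ∩ Carol: 11:30-13:00, 13:15-14:45.
Lila ∩ Emeka ∩ Bashir ∩ Mateo ∩ Esperanza ∩ Carol ∩ Chen: 11:30-13:00, 13:15-14:45.
Those are the intersection windows.
Summing the common windows: 90 + 90 = 180 minutes.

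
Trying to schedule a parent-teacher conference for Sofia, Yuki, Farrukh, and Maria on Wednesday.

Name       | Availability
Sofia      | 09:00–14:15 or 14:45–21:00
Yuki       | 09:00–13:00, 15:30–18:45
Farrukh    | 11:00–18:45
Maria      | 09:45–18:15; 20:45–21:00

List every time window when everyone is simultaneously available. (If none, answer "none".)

11:00-13:00, 15:30-18:15

Sofia ∩ Yuki: 09:00-13:00, 15:30-18:45.
Sofia ∩ Yuki ∩ Farrukh: 11:00-13:00, 15:30-18:45.
Sofia ∩ Yuki ∩ Farrukh ∩ Maria: 11:00-13:00, 15:30-18:15.
So the common availability across everyone is 11:00-13:00, 15:30-18:15.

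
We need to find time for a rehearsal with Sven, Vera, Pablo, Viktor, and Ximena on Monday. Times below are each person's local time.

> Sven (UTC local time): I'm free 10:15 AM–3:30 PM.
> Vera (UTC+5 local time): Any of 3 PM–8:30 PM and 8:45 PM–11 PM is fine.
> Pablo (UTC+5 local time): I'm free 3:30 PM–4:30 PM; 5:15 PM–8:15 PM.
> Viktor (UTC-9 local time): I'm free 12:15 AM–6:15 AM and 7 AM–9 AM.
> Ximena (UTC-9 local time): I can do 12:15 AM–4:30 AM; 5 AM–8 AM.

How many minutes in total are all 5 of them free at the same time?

210

Sven in UTC: 10:15-15:30.
Vera in UTC: 10:00-15:30, 15:45-18:00 (subtract 5h to convert from UTC+5).
Pablo in UTC: 10:30-11:30, 12:15-15:15 (subtract 5h to convert from UTC+5).
Viktor in UTC: 09:15-15:15, 16:00-18:00 (add 9h to convert from UTC-9).
Ximena in UTC: 09:15-13:30, 14:00-17:00 (add 9h to convert from UTC-9).
Sven ∩ Vera: 10:15-15:30.
Sven ∩ Vera ∩ Pablo: 10:30-11:30, 12:15-15:15.
Sven ∩ Vera ∩ Pablo ∩ Viktor: 10:30-11:30, 12:15-15:15.
Sven ∩ Vera ∩ Pablo ∩ Viktor ∩ Ximena: 10:30-11:30, 12:15-13:30, 14:00-15:15.
Those are the intersection windows.
Summing the common windows: 60 + 75 + 75 = 210 minutes.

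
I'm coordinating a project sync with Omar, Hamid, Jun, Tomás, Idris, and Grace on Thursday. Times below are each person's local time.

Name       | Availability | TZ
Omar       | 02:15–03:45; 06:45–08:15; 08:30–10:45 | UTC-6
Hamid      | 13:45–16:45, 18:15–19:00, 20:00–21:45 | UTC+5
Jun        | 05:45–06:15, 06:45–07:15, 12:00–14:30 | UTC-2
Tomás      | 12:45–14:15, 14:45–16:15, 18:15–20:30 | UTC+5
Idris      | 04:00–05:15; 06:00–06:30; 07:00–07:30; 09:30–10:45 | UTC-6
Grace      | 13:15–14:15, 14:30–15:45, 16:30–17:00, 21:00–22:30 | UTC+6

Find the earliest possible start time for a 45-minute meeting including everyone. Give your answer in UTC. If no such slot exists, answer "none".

none

Omar in UTC: 08:15-09:45, 12:45-14:15, 14:30-16:45 (add 6h to convert from UTC-6).
Hamid in UTC: 08:45-11:45, 13:15-14:00, 15:00-16:45 (subtract 5h to convert from UTC+5).
Jun in UTC: 07:45-08:15, 08:45-09:15, 14:00-16:30 (add 2h to convert from UTC-2).
Tomás in UTC: 07:45-09:15, 09:45-11:15, 13:15-15:30 (subtract 5h to convert from UTC+5).
Idris in UTC: 10:00-11:15, 12:00-12:30, 13:00-13:30, 15:30-16:45 (add 6h to convert from UTC-6).
Grace in UTC: 07:15-08:15, 08:30-09:45, 10:30-11:00, 15:00-16:30 (subtract 6h to convert from UTC+6).
Omar ∩ Hamid: 08:45-09:45, 13:15-14:00, 15:00-16:45.
Omar ∩ Hamid ∩ Jun: 08:45-09:15, 15:00-16:30.
Omar ∩ Hamid ∩ Jun ∩ Tomás: 08:45-09:15, 15:00-15:30.
Omar ∩ Hamid ∩ Jun ∩ Tomás ∩ Idris: ∅.
Omar ∩ Hamid ∩ Jun ∩ Tomás ∩ Idris ∩ Grace: ∅.
There is no time when everyone is free.
No common window is at least 45 minutes long.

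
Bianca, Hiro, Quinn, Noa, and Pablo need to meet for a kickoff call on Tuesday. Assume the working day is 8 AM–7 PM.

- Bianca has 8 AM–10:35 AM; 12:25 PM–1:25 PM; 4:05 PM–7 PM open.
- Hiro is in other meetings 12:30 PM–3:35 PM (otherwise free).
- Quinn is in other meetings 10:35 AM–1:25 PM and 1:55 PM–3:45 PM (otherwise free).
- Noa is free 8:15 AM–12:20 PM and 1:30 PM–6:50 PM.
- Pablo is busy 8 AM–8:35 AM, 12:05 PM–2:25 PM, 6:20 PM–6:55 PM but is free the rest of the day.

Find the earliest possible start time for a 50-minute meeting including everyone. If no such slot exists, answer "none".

Bianca free: 08:00-10:35, 12:25-13:25, 16:05-19:00.
Hiro free: 08:00-12:30, 15:35-19:00 (invert busy blocks within the working day).
Quinn free: 08:00-10:35, 13:25-13:55, 15:45-19:00 (invert busy blocks within the working day).
Noa free: 08:15-12:20, 13:30-18:50.
Pablo free: 08:35-12:05, 14:25-18:20, 18:55-19:00 (invert busy blocks within the working day).
Bianca ∩ Hiro: 08:00-10:35, 12:25-12:30, 16:05-19:00.
Bianca ∩ Hiro ∩ Quinn: 08:00-10:35, 16:05-19:00.
Bianca ∩ Hiro ∩ Quinn ∩ Noa: 08:15-10:35, 16:05-18:50.
Bianca ∩ Hiro ∩ Quinn ∩ Noa ∩ Pablo: 08:35-10:35, 16:05-18:20.
So the common availability across everyone is 08:35-10:35, 16:05-18:20.
The first common window of at least 50 minutes is 08:35-10:35, so the earliest start is 08:35.

08:35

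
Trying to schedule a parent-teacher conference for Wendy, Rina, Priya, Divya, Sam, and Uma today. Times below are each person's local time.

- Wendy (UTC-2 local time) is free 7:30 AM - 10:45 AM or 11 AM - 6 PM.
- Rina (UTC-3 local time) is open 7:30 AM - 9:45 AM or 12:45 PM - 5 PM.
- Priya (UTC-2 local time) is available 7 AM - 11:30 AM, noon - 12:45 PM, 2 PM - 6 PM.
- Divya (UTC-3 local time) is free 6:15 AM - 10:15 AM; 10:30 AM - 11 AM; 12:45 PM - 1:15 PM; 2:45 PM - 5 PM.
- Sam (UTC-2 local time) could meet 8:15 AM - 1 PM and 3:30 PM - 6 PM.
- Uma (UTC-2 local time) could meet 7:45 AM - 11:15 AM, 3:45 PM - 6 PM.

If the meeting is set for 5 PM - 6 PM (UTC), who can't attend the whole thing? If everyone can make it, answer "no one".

Divya, Sam, Uma

Wendy in UTC: 09:30-12:45, 13:00-20:00 (add 2h to convert from UTC-2).
Rina in UTC: 10:30-12:45, 15:45-20:00 (add 3h to convert from UTC-3).
Priya in UTC: 09:00-13:30, 14:00-14:45, 16:00-20:00 (add 2h to convert from UTC-2).
Divya in UTC: 09:15-13:15, 13:30-14:00, 15:45-16:15, 17:45-20:00 (add 3h to convert from UTC-3).
Sam in UTC: 10:15-15:00, 17:30-20:00 (add 2h to convert from UTC-2).
Uma in UTC: 09:45-13:15, 17:45-20:00 (add 2h to convert from UTC-2).
Wendy: free for 17:00-18:00. Rina: free for 17:00-18:00. Priya: free for 17:00-18:00. Divya: not fully free for 17:00-18:00. Sam: not fully free for 17:00-18:00. Uma: not fully free for 17:00-18:00.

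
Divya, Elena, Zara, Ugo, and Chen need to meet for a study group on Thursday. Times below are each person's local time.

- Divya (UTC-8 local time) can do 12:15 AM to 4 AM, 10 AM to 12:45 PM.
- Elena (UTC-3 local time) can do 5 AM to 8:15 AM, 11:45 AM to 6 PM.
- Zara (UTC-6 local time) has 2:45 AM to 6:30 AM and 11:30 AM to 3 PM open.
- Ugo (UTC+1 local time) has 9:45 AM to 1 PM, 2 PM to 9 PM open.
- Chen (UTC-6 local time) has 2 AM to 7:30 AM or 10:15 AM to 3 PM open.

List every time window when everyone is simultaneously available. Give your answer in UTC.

08:45-11:15, 18:00-20:00

Divya in UTC: 08:15-12:00, 18:00-20:45 (add 8h to convert from UTC-8).
Elena in UTC: 08:00-11:15, 14:45-21:00 (add 3h to convert from UTC-3).
Zara in UTC: 08:45-12:30, 17:30-21:00 (add 6h to convert from UTC-6).
Ugo in UTC: 08:45-12:00, 13:00-20:00 (subtract 1h to convert from UTC+1).
Chen in UTC: 08:00-13:30, 16:15-21:00 (add 6h to convert from UTC-6).
Divya ∩ Elena: 08:15-11:15, 18:00-20:45.
Divya ∩ Elena ∩ Zara: 08:45-11:15, 18:00-20:45.
Divya ∩ Elena ∩ Zara ∩ Ugo: 08:45-11:15, 18:00-20:00.
Divya ∩ Elena ∩ Zara ∩ Ugo ∩ Chen: 08:45-11:15, 18:00-20:00.
Those are the intersection windows.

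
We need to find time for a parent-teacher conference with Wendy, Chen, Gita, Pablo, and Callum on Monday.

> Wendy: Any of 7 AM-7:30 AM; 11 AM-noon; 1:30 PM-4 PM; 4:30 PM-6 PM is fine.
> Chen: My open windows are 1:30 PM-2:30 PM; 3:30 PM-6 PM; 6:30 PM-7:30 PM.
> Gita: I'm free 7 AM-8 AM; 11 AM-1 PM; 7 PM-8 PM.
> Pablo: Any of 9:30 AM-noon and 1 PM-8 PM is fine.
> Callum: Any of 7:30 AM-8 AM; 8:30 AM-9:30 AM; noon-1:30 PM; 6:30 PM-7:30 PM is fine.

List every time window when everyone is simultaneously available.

Wendy ∩ Chen: 13:30-14:30, 15:30-16:00, 16:30-18:00.
Wendy ∩ Chen ∩ Gita: ∅.
Wendy ∩ Chen ∩ Gita ∩ Pablo: ∅.
Wendy ∩ Chen ∩ Gita ∩ Pablo ∩ Callum: ∅.
There is no time when everyone is free.

none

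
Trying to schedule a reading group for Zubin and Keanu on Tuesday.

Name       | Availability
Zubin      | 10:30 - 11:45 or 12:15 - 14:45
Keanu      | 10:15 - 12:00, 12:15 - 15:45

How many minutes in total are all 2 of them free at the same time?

225

Zubin ∩ Keanu: 10:30-11:45, 12:15-14:45.
Those are the intersection windows.
Summing the common windows: 75 + 150 = 225 minutes.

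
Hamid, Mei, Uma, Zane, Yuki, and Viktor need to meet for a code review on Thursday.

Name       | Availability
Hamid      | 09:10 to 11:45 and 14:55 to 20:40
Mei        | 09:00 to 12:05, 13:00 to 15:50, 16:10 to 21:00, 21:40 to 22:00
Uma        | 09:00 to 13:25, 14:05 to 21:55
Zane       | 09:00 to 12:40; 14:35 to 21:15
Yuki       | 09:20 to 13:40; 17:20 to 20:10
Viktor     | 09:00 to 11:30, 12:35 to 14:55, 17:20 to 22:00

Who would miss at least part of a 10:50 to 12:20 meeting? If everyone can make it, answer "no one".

Hamid, Mei, Viktor

Hamid: not fully free for 10:50-12:20. Mei: not fully free for 10:50-12:20. Uma: free for 10:50-12:20. Zane: free for 10:50-12:20. Yuki: free for 10:50-12:20. Viktor: not fully free for 10:50-12:20.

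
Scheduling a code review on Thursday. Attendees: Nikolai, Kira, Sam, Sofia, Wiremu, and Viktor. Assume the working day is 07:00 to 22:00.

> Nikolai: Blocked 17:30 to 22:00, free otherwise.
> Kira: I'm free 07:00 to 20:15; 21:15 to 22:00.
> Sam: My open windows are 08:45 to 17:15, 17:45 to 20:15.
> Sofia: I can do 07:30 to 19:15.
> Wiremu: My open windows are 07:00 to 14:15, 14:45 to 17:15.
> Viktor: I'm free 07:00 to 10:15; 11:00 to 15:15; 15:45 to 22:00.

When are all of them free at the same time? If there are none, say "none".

Nikolai free: 07:00-17:30 (invert busy blocks within the working day).
Kira free: 07:00-20:15, 21:15-22:00.
Sam free: 08:45-17:15, 17:45-20:15.
Sofia free: 07:30-19:15.
Wiremu free: 07:00-14:15, 14:45-17:15.
Viktor free: 07:00-10:15, 11:00-15:15, 15:45-22:00.
Nikolai ∩ Kira: 07:00-17:30.
Nikolai ∩ Kira ∩ Sam: 08:45-17:15.
Nikolai ∩ Kira ∩ Sam ∩ Sofia: 08:45-17:15.
Nikolai ∩ Kira ∩ Sam ∩ Sofia ∩ Wiremu: 08:45-14:15, 14:45-17:15.
Nikolai ∩ Kira ∩ Sam ∩ Sofia ∩ Wiremu ∩ Viktor: 08:45-10:15, 11:00-14:15, 14:45-15:15, 15:45-17:15.
So the common availability across everyone is 08:45-10:15, 11:00-14:15, 14:45-15:15, 15:45-17:15.

08:45-10:15, 11:00-14:15, 14:45-15:15, 15:45-17:15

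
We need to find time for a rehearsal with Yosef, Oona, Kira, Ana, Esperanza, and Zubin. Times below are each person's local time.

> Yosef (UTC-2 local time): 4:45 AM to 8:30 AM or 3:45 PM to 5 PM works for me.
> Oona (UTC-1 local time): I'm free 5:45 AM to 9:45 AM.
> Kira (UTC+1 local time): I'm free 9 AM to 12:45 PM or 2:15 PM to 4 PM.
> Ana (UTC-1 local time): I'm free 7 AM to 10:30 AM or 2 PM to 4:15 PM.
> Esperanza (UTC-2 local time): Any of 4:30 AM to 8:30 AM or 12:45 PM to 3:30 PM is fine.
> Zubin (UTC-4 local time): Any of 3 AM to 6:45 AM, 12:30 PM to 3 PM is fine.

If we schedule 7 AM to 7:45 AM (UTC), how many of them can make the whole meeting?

4

Yosef in UTC: 06:45-10:30, 17:45-19:00 (add 2h to convert from UTC-2).
Oona in UTC: 06:45-10:45 (add 1h to convert from UTC-1).
Kira in UTC: 08:00-11:45, 13:15-15:00 (subtract 1h to convert from UTC+1).
Ana in UTC: 08:00-11:30, 15:00-17:15 (add 1h to convert from UTC-1).
Esperanza in UTC: 06:30-10:30, 14:45-17:30 (add 2h to convert from UTC-2).
Zubin in UTC: 07:00-10:45, 16:30-19:00 (add 4h to convert from UTC-4).
Yosef, Oona, Esperanza, and Zubin can make the full 07:00-07:45 slot — that's 4.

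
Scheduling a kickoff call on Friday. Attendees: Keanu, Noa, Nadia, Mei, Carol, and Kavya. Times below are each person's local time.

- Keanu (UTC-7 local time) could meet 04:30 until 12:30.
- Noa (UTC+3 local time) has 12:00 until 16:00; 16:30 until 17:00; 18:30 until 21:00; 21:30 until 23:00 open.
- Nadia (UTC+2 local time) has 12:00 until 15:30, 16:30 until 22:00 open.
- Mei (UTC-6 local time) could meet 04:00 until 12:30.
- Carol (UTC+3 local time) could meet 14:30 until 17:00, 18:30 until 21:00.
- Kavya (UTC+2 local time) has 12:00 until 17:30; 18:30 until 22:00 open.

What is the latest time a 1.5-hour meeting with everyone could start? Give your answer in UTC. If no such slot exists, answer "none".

Keanu in UTC: 11:30-19:30 (add 7h to convert from UTC-7).
Noa in UTC: 09:00-13:00, 13:30-14:00, 15:30-18:00, 18:30-20:00 (subtract 3h to convert from UTC+3).
Nadia in UTC: 10:00-13:30, 14:30-20:00 (subtract 2h to convert from UTC+2).
Mei in UTC: 10:00-18:30 (add 6h to convert from UTC-6).
Carol in UTC: 11:30-14:00, 15:30-18:00 (subtract 3h to convert from UTC+3).
Kavya in UTC: 10:00-15:30, 16:30-20:00 (subtract 2h to convert from UTC+2).
Keanu ∩ Noa: 11:30-13:00, 13:30-14:00, 15:30-18:00, 18:30-19:30.
Keanu ∩ Noa ∩ Nadia: 11:30-13:00, 15:30-18:00, 18:30-19:30.
Keanu ∩ Noa ∩ Nadia ∩ Mei: 11:30-13:00, 15:30-18:00.
Keanu ∩ Noa ∩ Nadia ∩ Mei ∩ Carol: 11:30-13:00, 15:30-18:00.
Keanu ∩ Noa ∩ Nadia ∩ Mei ∩ Carol ∩ Kavya: 11:30-13:00, 16:30-18:00.
The last common window of at least 90 minutes is 16:30-18:00; a 90-minute meeting can start as late as 16:30 and still end by 18:00.

16:30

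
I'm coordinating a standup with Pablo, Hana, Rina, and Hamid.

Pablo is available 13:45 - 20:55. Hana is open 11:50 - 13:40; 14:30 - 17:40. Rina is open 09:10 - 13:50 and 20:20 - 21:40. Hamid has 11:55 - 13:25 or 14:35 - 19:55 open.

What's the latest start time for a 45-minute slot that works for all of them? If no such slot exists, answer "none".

Pablo ∩ Hana: 14:30-17:40.
Pablo ∩ Hana ∩ Rina: ∅.
Pablo ∩ Hana ∩ Rina ∩ Hamid: ∅.
There is no time when everyone is free.
No common window is at least 45 minutes long.

none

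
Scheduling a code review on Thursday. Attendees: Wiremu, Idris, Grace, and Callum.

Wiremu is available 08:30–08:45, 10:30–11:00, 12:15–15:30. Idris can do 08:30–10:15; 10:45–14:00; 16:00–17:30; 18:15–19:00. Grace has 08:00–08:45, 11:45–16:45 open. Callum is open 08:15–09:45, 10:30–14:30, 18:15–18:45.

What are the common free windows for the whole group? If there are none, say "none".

Wiremu ∩ Idris: 08:30-08:45, 10:45-11:00, 12:15-14:00.
Wiremu ∩ Idris ∩ Grace: 08:30-08:45, 12:15-14:00.
Wiremu ∩ Idris ∩ Grace ∩ Callum: 08:30-08:45, 12:15-14:00.
So the common availability across everyone is 08:30-08:45, 12:15-14:00.

08:30-08:45, 12:15-14:00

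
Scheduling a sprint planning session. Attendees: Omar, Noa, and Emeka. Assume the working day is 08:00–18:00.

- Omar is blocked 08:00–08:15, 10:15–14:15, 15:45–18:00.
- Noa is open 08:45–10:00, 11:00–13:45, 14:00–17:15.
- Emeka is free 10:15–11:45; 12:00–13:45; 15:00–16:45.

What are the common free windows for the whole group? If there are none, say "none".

Omar free: 08:15-10:15, 14:15-15:45 (invert busy blocks within the working day).
Noa free: 08:45-10:00, 11:00-13:45, 14:00-17:15.
Emeka free: 10:15-11:45, 12:00-13:45, 15:00-16:45.
Omar ∩ Noa: 08:45-10:00, 14:15-15:45.
Omar ∩ Noa ∩ Emeka: 15:00-15:45.

15:00-15:45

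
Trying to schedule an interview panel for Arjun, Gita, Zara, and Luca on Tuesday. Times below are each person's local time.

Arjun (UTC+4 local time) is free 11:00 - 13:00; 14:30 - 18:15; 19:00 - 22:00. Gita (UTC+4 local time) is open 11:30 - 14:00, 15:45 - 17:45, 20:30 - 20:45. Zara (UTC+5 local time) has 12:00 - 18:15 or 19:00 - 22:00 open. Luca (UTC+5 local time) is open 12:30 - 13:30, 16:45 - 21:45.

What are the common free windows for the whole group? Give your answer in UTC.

07:30-08:30, 11:45-13:15, 16:30-16:45

Arjun in UTC: 07:00-09:00, 10:30-14:15, 15:00-18:00 (subtract 4h to convert from UTC+4).
Gita in UTC: 07:30-10:00, 11:45-13:45, 16:30-16:45 (subtract 4h to convert from UTC+4).
Zara in UTC: 07:00-13:15, 14:00-17:00 (subtract 5h to convert from UTC+5).
Luca in UTC: 07:30-08:30, 11:45-16:45 (subtract 5h to convert from UTC+5).
Arjun ∩ Gita: 07:30-09:00, 11:45-13:45, 16:30-16:45.
Arjun ∩ Gita ∩ Zara: 07:30-09:00, 11:45-13:15, 16:30-16:45.
Arjun ∩ Gita ∩ Zara ∩ Luca: 07:30-08:30, 11:45-13:15, 16:30-16:45.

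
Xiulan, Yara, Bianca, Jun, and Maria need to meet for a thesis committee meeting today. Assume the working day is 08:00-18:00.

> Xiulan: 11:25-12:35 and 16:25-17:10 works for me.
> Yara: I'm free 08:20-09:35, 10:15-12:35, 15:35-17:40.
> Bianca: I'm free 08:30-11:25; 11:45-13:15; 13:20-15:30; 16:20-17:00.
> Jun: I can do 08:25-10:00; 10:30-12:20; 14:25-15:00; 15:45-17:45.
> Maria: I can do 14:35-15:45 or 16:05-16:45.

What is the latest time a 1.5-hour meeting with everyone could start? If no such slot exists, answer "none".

Xiulan ∩ Yara: 11:25-12:35, 16:25-17:10.
Xiulan ∩ Yara ∩ Bianca: 11:45-12:35, 16:25-17:00.
Xiulan ∩ Yara ∩ Bianca ∩ Jun: 11:45-12:20, 16:25-17:00.
Xiulan ∩ Yara ∩ Bianca ∩ Jun ∩ Maria: 16:25-16:45.
So the common availability across everyone is 16:25-16:45.
No common window is at least 90 minutes long.

none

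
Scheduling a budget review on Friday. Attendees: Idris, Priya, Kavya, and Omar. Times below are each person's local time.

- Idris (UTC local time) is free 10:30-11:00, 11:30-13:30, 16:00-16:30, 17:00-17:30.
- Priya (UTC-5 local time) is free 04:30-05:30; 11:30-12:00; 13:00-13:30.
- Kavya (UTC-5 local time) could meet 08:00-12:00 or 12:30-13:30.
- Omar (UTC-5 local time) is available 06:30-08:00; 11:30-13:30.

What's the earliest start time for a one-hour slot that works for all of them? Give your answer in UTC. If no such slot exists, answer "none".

none

Idris in UTC: 10:30-11:00, 11:30-13:30, 16:00-16:30, 17:00-17:30.
Priya in UTC: 09:30-10:30, 16:30-17:00, 18:00-18:30 (add 5h to convert from UTC-5).
Kavya in UTC: 13:00-17:00, 17:30-18:30 (add 5h to convert from UTC-5).
Omar in UTC: 11:30-13:00, 16:30-18:30 (add 5h to convert from UTC-5).
Idris ∩ Priya: ∅.
Idris ∩ Priya ∩ Kavya: ∅.
Idris ∩ Priya ∩ Kavya ∩ Omar: ∅.
There is no time when everyone is free.
No common window is at least 60 minutes long.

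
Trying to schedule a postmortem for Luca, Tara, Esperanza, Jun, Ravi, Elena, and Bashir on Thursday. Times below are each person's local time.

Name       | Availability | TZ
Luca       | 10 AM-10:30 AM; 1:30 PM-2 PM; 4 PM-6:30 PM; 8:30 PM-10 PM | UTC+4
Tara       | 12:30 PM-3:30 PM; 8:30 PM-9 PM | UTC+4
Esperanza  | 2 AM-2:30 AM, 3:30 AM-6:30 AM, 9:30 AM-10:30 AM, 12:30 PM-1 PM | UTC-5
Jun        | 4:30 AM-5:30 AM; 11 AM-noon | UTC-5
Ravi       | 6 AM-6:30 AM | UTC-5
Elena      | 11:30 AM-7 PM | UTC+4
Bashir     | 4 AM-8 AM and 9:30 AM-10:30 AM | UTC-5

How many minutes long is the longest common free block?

Luca in UTC: 06:00-06:30, 09:30-10:00, 12:00-14:30, 16:30-18:00 (subtract 4h to convert from UTC+4).
Tara in UTC: 08:30-11:30, 16:30-17:00 (subtract 4h to convert from UTC+4).
Esperanza in UTC: 07:00-07:30, 08:30-11:30, 14:30-15:30, 17:30-18:00 (add 5h to convert from UTC-5).
Jun in UTC: 09:30-10:30, 16:00-17:00 (add 5h to convert from UTC-5).
Ravi in UTC: 11:00-11:30 (add 5h to convert from UTC-5).
Elena in UTC: 07:30-15:00 (subtract 4h to convert from UTC+4).
Bashir in UTC: 09:00-13:00, 14:30-15:30 (add 5h to convert from UTC-5).
Luca ∩ Tara: 09:30-10:00, 16:30-17:00.
Luca ∩ Tara ∩ Esperanza: 09:30-10:00.
Luca ∩ Tara ∩ Esperanza ∩ Jun: 09:30-10:00.
Luca ∩ Tara ∩ Esperanza ∩ Jun ∩ Ravi: ∅.
Luca ∩ Tara ∩ Esperanza ∩ Jun ∩ Ravi ∩ Elena: ∅.
Luca ∩ Tara ∩ Esperanza ∩ Jun ∩ Ravi ∩ Elena ∩ Bashir: ∅.
There is no time when everyone is free.
No common window exists, so the longest block is 0 minutes.

0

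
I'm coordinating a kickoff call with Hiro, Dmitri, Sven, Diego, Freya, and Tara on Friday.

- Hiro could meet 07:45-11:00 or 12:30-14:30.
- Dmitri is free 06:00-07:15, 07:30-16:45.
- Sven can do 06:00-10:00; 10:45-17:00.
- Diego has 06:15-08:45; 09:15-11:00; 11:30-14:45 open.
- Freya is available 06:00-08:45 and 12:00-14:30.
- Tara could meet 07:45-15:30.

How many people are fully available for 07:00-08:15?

Sven, Diego, and Freya can make the full 07:00-08:15 slot — that's 3.

3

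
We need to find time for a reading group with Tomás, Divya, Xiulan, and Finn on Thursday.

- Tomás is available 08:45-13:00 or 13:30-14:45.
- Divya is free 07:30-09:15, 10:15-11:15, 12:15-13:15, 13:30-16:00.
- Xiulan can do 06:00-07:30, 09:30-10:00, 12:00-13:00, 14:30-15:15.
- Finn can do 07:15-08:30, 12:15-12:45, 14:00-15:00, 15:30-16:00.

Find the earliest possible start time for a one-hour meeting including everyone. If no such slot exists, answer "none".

Tomás ∩ Divya: 08:45-09:15, 10:15-11:15, 12:15-13:00, 13:30-14:45.
Tomás ∩ Divya ∩ Xiulan: 12:15-13:00, 14:30-14:45.
Tomás ∩ Divya ∩ Xiulan ∩ Finn: 12:15-12:45, 14:30-14:45.
So the common availability across everyone is 12:15-12:45, 14:30-14:45.
No common window is at least 60 minutes long.

none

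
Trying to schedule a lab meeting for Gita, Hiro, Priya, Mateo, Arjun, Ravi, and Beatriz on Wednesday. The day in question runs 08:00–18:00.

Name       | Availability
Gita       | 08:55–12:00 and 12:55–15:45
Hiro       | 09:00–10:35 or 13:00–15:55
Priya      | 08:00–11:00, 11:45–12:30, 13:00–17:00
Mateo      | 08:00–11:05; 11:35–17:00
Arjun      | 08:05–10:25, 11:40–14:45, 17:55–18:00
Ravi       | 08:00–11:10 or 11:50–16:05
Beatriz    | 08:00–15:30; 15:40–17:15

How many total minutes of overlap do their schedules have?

Gita ∩ Hiro: 09:00-10:35, 13:00-15:45.
Gita ∩ Hiro ∩ Priya: 09:00-10:35, 13:00-15:45.
Gita ∩ Hiro ∩ Priya ∩ Mateo: 09:00-10:35, 13:00-15:45.
Gita ∩ Hiro ∩ Priya ∩ Mateo ∩ Arjun: 09:00-10:25, 13:00-14:45.
Gita ∩ Hiro ∩ Priya ∩ Mateo ∩ Arjun ∩ Ravi: 09:00-10:25, 13:00-14:45.
Gita ∩ Hiro ∩ Priya ∩ Mateo ∩ Arjun ∩ Ravi ∩ Beatriz: 09:00-10:25, 13:00-14:45.
Summing the common windows: 85 + 105 = 190 minutes.

190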